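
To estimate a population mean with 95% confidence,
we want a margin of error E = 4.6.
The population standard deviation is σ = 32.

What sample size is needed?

z_0.025 = 1.960
n = (z×σ/E)² = (1.960×32/4.6)²
n = 185.9073
Round up: n = 186

Answer: n = 186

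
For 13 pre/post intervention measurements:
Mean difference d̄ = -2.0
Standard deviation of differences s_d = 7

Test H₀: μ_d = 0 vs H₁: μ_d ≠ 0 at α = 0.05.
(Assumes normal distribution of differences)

Answer: t = -1.0301, fail to reject H₀

Derivation:
df = n - 1 = 12
SE = s_d/√n = 7/√13 = 1.9415
t = d̄/SE = -2.0/1.9415 = -1.0301
Critical value: t_{0.025,12} = ±2.179
p-value ≈ 0.3233
Decision: fail to reject H₀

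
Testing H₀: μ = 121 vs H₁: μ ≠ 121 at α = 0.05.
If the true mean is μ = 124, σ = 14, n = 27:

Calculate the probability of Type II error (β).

SE = σ/√n = 14/√27 = 2.6943
Critical values: μ₀ ± z_0.025×SE = 121 ± 1.960×2.6943
Acceptance region: (115.7192, 126.2808)
Under H₁ (μ = 124): z_high = (126.2808 - 124)/2.6943 = 0.8465, z_low = (115.7192 - 124)/2.6943 = -3.0735
β = P(not reject | H₁) = Φ(0.8465) - Φ(-3.0735) ≈ 0.8003

Answer: β ≈ 0.8003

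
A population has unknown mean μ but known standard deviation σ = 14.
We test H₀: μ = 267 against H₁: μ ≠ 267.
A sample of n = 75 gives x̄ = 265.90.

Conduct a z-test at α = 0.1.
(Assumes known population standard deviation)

Standard error: SE = σ/√n = 14/√75 = 1.6166
z-statistic: z = (x̄ - μ₀)/SE = (265.90 - 267)/1.6166 = -0.6804
Critical value: ±1.645
p-value = 0.4963
Decision: fail to reject H₀

Answer: z = -0.6804, fail to reject H₀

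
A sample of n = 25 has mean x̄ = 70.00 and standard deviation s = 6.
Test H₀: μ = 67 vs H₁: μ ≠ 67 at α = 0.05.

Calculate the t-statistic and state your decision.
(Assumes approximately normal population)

df = n - 1 = 24
SE = s/√n = 6/√25 = 1.2000
t = (x̄ - μ₀)/SE = (70.00 - 67)/1.2000 = 2.5000
Critical value: t_{0.025,24} = ±2.064
p-value ≈ 0.0197
Decision: reject H₀

Answer: t = 2.5000, reject H₀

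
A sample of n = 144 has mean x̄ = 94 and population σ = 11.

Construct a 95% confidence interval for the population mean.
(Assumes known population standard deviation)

Answer: (92.2033, 95.7967)

Derivation:
Confidence level: 95%, α = 0.05
z_0.025 = 1.960
SE = σ/√n = 11/√144 = 0.9167
Margin of error = 1.960 × 0.9167 = 1.7967
CI: x̄ ± margin = 94 ± 1.7967
CI: (92.2033, 95.7967)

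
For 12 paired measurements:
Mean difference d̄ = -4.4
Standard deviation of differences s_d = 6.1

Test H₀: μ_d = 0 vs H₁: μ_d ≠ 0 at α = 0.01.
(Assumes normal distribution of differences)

df = n - 1 = 11
SE = s_d/√n = 6.1/√12 = 1.7609
t = d̄/SE = -4.4/1.7609 = -2.4987
Critical value: t_{0.005,11} = ±3.106
p-value ≈ 0.0296
Decision: fail to reject H₀

Answer: t = -2.4987, fail to reject H₀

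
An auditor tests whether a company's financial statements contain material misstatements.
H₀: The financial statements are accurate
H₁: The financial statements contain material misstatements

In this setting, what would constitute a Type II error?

Answer: Failing to detect material misstatements that are actually present

Derivation:
A Type I error (probability α) occurs when we reject a true H₀.
A Type II error (probability β) occurs when we fail to reject a false H₀.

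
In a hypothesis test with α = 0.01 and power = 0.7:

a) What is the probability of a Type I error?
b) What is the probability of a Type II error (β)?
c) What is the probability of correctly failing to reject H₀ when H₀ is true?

Answer: a) 0.01, b) 0.3, c) 0.99

Derivation:
a) Type I error probability = α = 0.01
b) Power = P(reject H₀ | H₁ true) = 1 - β = 0.7, so Type II error probability = β = 1 - Power = 0.3
c) P(fail to reject H₀ | H₀ true) = 1 - α = 0.99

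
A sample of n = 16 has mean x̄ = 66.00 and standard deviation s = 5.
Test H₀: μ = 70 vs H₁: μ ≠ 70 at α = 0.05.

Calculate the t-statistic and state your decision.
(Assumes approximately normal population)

df = n - 1 = 15
SE = s/√n = 5/√16 = 1.2500
t = (x̄ - μ₀)/SE = (66.00 - 70)/1.2500 = -3.2000
Critical value: t_{0.025,15} = ±2.131
p-value ≈ 0.0060
Decision: reject H₀

Answer: t = -3.2000, reject H₀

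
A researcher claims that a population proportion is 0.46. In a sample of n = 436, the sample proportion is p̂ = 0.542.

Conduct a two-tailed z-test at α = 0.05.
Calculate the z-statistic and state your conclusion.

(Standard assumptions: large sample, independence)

H₀: p = 0.46, H₁: p ≠ 0.46
Standard error: SE = √(p₀(1-p₀)/n) = √(0.46×0.54/436) = 0.023869
z-statistic: z = (p̂ - p₀)/SE = (0.542 - 0.46)/0.023869 = 3.4354
Critical value: z_0.025 = ±1.960
p-value = 0.0006
Decision: reject H₀ at α = 0.05

Answer: z = 3.4354, reject H₀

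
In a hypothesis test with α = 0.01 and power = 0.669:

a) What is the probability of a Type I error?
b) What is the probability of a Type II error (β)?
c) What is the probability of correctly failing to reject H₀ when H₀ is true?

a) Type I error probability = α = 0.01
b) Power = P(reject H₀ | H₁ true) = 1 - β = 0.669, so Type II error probability = β = 1 - Power = 0.331
c) P(fail to reject H₀ | H₀ true) = 1 - α = 0.99

Answer: a) 0.01, b) 0.331, c) 0.99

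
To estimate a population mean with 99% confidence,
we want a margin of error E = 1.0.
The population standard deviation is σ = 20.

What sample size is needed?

Answer: n = 2655

Derivation:
z_0.005 = 2.576
n = (z×σ/E)² = (2.576×20/1.0)²
n = 2654.3104
Round up: n = 2655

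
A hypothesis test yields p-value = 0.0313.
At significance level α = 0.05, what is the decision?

Answer: reject H₀

Derivation:
Compare p-value to α:
0.0313 < 0.05
Decision: reject H₀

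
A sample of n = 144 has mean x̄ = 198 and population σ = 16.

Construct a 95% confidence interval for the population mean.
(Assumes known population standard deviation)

Answer: (195.3867, 200.6133)

Derivation:
Confidence level: 95%, α = 0.05
z_0.025 = 1.960
SE = σ/√n = 16/√144 = 1.3333
Margin of error = 1.960 × 1.3333 = 2.6133
CI: x̄ ± margin = 198 ± 2.6133
CI: (195.3867, 200.6133)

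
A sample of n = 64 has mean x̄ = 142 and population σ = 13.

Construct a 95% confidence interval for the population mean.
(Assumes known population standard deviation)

Answer: (138.8150, 145.1850)

Derivation:
Confidence level: 95%, α = 0.05
z_0.025 = 1.960
SE = σ/√n = 13/√64 = 1.6250
Margin of error = 1.960 × 1.6250 = 3.1850
CI: x̄ ± margin = 142 ± 3.1850
CI: (138.8150, 145.1850)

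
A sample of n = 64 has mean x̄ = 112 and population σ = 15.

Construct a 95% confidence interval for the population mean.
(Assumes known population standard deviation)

Answer: (108.3250, 115.6750)

Derivation:
Confidence level: 95%, α = 0.05
z_0.025 = 1.960
SE = σ/√n = 15/√64 = 1.8750
Margin of error = 1.960 × 1.8750 = 3.6750
CI: x̄ ± margin = 112 ± 3.6750
CI: (108.3250, 115.6750)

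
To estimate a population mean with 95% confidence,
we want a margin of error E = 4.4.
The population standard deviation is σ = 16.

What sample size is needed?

z_0.025 = 1.960
n = (z×σ/E)² = (1.960×16/4.4)²
n = 50.7980
Round up: n = 51

Answer: n = 51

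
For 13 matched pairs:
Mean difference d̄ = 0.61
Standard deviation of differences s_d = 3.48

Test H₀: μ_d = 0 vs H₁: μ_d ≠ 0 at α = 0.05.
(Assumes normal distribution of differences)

df = n - 1 = 12
SE = s_d/√n = 3.48/√13 = 0.9652
t = d̄/SE = 0.61/0.9652 = 0.6320
Critical value: t_{0.025,12} = ±2.179
p-value ≈ 0.5392
Decision: fail to reject H₀

Answer: t = 0.6320, fail to reject H₀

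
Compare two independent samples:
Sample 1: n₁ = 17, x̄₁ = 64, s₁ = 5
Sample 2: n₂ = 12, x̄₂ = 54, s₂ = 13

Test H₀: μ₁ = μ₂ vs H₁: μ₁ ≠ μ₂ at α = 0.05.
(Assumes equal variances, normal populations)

Answer: t = 2.8996, reject H₀

Derivation:
Pooled variance: s²_p = [16×5² + 11×13²]/(27) = 83.6667
s_p = 9.1470
SE = s_p×√(1/n₁ + 1/n₂) = 9.1470×√(1/17 + 1/12) = 3.4488
t = (x̄₁ - x̄₂)/SE = (64 - 54)/3.4488 = 2.8996
df = 27, t-critical = ±2.052
Decision: reject H₀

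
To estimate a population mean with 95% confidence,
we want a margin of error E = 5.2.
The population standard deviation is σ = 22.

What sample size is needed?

Answer: n = 69

Derivation:
z_0.025 = 1.960
n = (z×σ/E)² = (1.960×22/5.2)²
n = 68.7624
Round up: n = 69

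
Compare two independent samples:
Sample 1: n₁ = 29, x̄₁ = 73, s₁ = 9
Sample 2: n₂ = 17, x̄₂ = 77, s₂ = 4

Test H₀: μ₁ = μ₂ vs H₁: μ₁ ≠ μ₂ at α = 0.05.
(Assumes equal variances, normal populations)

Pooled variance: s²_p = [28×9² + 16×4²]/(44) = 57.3636
s_p = 7.5739
SE = s_p×√(1/n₁ + 1/n₂) = 7.5739×√(1/29 + 1/17) = 2.3135
t = (x̄₁ - x̄₂)/SE = (73 - 77)/2.3135 = -1.7290
df = 44, t-critical = ±2.015
Decision: fail to reject H₀

Answer: t = -1.7290, fail to reject H₀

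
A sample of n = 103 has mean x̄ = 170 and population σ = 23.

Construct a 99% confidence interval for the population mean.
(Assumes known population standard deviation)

Confidence level: 99%, α = 0.01
z_0.005 = 2.576
SE = σ/√n = 23/√103 = 2.2663
Margin of error = 2.576 × 2.2663 = 5.8380
CI: x̄ ± margin = 170 ± 5.8380
CI: (164.1620, 175.8380)

Answer: (164.1620, 175.8380)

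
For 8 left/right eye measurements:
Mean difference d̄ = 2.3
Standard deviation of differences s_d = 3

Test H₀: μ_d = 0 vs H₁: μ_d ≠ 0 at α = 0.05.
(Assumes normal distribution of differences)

Answer: t = 2.1684, fail to reject H₀

Derivation:
df = n - 1 = 7
SE = s_d/√n = 3/√8 = 1.0607
t = d̄/SE = 2.3/1.0607 = 2.1684
Critical value: t_{0.025,7} = ±2.365
p-value ≈ 0.0668
Decision: fail to reject H₀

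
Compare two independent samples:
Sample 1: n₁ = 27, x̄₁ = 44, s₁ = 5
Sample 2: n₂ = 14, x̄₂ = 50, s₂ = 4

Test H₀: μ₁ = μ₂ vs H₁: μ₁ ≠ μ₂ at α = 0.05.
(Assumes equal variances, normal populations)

Pooled variance: s²_p = [26×5² + 13×4²]/(39) = 22.0000
s_p = 4.6904
SE = s_p×√(1/n₁ + 1/n₂) = 4.6904×√(1/27 + 1/14) = 1.5447
t = (x̄₁ - x̄₂)/SE = (44 - 50)/1.5447 = -3.8842
df = 39, t-critical = ±2.023
Decision: reject H₀

Answer: t = -3.8842, reject H₀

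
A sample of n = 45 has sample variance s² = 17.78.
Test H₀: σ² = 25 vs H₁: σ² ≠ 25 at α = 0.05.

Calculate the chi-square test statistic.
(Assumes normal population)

df = n - 1 = 44
χ² = (n-1)s²/σ₀² = 44×17.78/25 = 31.2928
Critical values: χ²_{0.975,44} = 27.575, χ²_{0.025,44} = 64.201
Rejection region: χ² < 27.575 or χ² > 64.201
Decision: fail to reject H₀

Answer: χ² = 31.2928, fail to reject H₀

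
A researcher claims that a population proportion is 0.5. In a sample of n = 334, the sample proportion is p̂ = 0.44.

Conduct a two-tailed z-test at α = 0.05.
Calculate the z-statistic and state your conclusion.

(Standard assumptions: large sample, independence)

Answer: z = -2.1931, reject H₀

Derivation:
H₀: p = 0.5, H₁: p ≠ 0.5
Standard error: SE = √(p₀(1-p₀)/n) = √(0.5×0.5/334) = 0.027359
z-statistic: z = (p̂ - p₀)/SE = (0.44 - 0.5)/0.027359 = -2.1931
Critical value: z_0.025 = ±1.960
p-value = 0.0283
Decision: reject H₀ at α = 0.05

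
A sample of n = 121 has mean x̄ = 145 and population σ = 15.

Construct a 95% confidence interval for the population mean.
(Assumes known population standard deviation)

Confidence level: 95%, α = 0.05
z_0.025 = 1.960
SE = σ/√n = 15/√121 = 1.3636
Margin of error = 1.960 × 1.3636 = 2.6727
CI: x̄ ± margin = 145 ± 2.6727
CI: (142.3273, 147.6727)

Answer: (142.3273, 147.6727)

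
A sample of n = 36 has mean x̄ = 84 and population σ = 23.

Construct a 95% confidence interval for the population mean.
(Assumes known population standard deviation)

Answer: (76.4867, 91.5133)

Derivation:
Confidence level: 95%, α = 0.05
z_0.025 = 1.960
SE = σ/√n = 23/√36 = 3.8333
Margin of error = 1.960 × 3.8333 = 7.5133
CI: x̄ ± margin = 84 ± 7.5133
CI: (76.4867, 91.5133)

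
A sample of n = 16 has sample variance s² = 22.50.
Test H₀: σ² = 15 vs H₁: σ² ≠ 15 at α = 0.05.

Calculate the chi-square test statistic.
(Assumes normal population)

Answer: χ² = 22.5000, fail to reject H₀

Derivation:
df = n - 1 = 15
χ² = (n-1)s²/σ₀² = 15×22.50/15 = 22.5000
Critical values: χ²_{0.975,15} = 6.262, χ²_{0.025,15} = 27.488
Rejection region: χ² < 6.262 or χ² > 27.488
Decision: fail to reject H₀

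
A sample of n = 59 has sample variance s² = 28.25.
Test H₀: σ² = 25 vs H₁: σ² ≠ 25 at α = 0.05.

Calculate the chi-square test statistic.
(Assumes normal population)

Answer: χ² = 65.5400, fail to reject H₀

Derivation:
df = n - 1 = 58
χ² = (n-1)s²/σ₀² = 58×28.25/25 = 65.5400
Critical values: χ²_{0.975,58} = 38.844, χ²_{0.025,58} = 80.936
Rejection region: χ² < 38.844 or χ² > 80.936
Decision: fail to reject H₀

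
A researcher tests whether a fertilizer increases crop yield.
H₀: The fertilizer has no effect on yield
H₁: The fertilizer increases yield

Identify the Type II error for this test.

Answer: Failing to recommend an effective fertilizer

Derivation:
Type I error (α): Rejecting H₀ when H₀ is true
Type II error (β): Failing to reject H₀ when H₁ is true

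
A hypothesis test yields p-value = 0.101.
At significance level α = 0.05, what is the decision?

Compare p-value to α:
0.101 ≥ 0.05
Decision: fail to reject H₀

Answer: fail to reject H₀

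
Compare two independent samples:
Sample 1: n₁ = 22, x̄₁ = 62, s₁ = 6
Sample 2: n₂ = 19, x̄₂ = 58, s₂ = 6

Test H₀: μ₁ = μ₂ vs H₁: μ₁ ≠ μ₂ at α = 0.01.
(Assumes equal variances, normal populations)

Pooled variance: s²_p = [21×6² + 18×6²]/(39) = 36.0000
s_p = 6.0000
SE = s_p×√(1/n₁ + 1/n₂) = 6.0000×√(1/22 + 1/19) = 1.8791
t = (x̄₁ - x̄₂)/SE = (62 - 58)/1.8791 = 2.1287
df = 39, t-critical = ±2.708
Decision: fail to reject H₀

Answer: t = 2.1287, fail to reject H₀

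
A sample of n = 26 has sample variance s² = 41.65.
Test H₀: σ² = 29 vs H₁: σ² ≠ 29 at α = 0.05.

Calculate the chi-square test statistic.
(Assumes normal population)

df = n - 1 = 25
χ² = (n-1)s²/σ₀² = 25×41.65/29 = 35.9052
Critical values: χ²_{0.975,25} = 13.120, χ²_{0.025,25} = 40.646
Rejection region: χ² < 13.120 or χ² > 40.646
Decision: fail to reject H₀

Answer: χ² = 35.9052, fail to reject H₀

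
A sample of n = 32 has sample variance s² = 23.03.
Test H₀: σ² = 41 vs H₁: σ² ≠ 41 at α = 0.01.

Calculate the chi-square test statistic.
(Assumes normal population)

df = n - 1 = 31
χ² = (n-1)s²/σ₀² = 31×23.03/41 = 17.4129
Critical values: χ²_{0.995,31} = 14.458, χ²_{0.005,31} = 55.003
Rejection region: χ² < 14.458 or χ² > 55.003
Decision: fail to reject H₀

Answer: χ² = 17.4129, fail to reject H₀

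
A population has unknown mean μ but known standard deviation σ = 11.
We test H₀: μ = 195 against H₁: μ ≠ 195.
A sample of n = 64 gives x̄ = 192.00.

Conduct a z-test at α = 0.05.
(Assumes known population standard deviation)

Standard error: SE = σ/√n = 11/√64 = 1.3750
z-statistic: z = (x̄ - μ₀)/SE = (192.00 - 195)/1.3750 = -2.1818
Critical value: ±1.960
p-value = 0.0291
Decision: reject H₀

Answer: z = -2.1818, reject H₀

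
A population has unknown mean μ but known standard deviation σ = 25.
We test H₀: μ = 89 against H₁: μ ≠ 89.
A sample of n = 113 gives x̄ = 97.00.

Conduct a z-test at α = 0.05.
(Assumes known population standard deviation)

Standard error: SE = σ/√n = 25/√113 = 2.3518
z-statistic: z = (x̄ - μ₀)/SE = (97.00 - 89)/2.3518 = 3.4016
Critical value: ±1.960
p-value = 0.0007
Decision: reject H₀

Answer: z = 3.4016, reject H₀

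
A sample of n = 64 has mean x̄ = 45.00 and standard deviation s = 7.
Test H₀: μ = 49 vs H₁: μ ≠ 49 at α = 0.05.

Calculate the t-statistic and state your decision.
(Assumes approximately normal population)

Answer: t = -4.5714, reject H₀

Derivation:
df = n - 1 = 63
SE = s/√n = 7/√64 = 0.8750
t = (x̄ - μ₀)/SE = (45.00 - 49)/0.8750 = -4.5714
Critical value: t_{0.025,63} = ±1.998
p-value < 0.0001
Decision: reject H₀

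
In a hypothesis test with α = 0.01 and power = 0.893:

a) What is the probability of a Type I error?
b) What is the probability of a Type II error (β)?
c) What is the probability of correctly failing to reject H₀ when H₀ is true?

Answer: a) 0.01, b) 0.107, c) 0.99

Derivation:
a) Type I error probability = α = 0.01
b) Power = P(reject H₀ | H₁ true) = 1 - β = 0.893, so Type II error probability = β = 1 - Power = 0.107
c) P(fail to reject H₀ | H₀ true) = 1 - α = 0.99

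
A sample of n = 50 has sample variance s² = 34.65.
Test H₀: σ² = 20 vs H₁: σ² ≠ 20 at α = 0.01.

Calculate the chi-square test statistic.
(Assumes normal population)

Answer: χ² = 84.8925, reject H₀

Derivation:
df = n - 1 = 49
χ² = (n-1)s²/σ₀² = 49×34.65/20 = 84.8925
Critical values: χ²_{0.995,49} = 27.249, χ²_{0.005,49} = 78.231
Rejection region: χ² < 27.249 or χ² > 78.231
Decision: reject H₀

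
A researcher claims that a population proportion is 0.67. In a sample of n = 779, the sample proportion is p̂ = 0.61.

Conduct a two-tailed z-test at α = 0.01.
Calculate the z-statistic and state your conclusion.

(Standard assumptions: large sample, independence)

H₀: p = 0.67, H₁: p ≠ 0.67
Standard error: SE = √(p₀(1-p₀)/n) = √(0.67×0.33/779) = 0.016847
z-statistic: z = (p̂ - p₀)/SE = (0.61 - 0.67)/0.016847 = -3.5615
Critical value: z_0.005 = ±2.576
p-value = 0.0004
Decision: reject H₀ at α = 0.01

Answer: z = -3.5615, reject H₀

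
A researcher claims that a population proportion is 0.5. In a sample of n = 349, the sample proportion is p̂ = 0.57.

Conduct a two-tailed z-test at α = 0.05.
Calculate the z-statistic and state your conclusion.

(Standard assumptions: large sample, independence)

H₀: p = 0.5, H₁: p ≠ 0.5
Standard error: SE = √(p₀(1-p₀)/n) = √(0.5×0.5/349) = 0.026764
z-statistic: z = (p̂ - p₀)/SE = (0.57 - 0.5)/0.026764 = 2.6155
Critical value: z_0.025 = ±1.960
p-value = 0.0089
Decision: reject H₀ at α = 0.05

Answer: z = 2.6155, reject H₀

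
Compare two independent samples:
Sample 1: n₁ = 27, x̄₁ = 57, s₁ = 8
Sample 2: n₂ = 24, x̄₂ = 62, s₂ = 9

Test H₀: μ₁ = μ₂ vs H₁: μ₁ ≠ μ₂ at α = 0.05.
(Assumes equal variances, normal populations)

Answer: t = -2.1008, reject H₀

Derivation:
Pooled variance: s²_p = [26×8² + 23×9²]/(49) = 71.9796
s_p = 8.4841
SE = s_p×√(1/n₁ + 1/n₂) = 8.4841×√(1/27 + 1/24) = 2.3801
t = (x̄₁ - x̄₂)/SE = (57 - 62)/2.3801 = -2.1008
df = 49, t-critical = ±2.010
Decision: reject H₀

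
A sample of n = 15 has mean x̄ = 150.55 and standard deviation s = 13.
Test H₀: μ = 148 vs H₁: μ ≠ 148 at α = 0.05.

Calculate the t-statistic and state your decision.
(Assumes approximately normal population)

Answer: t = 0.7597, fail to reject H₀

Derivation:
df = n - 1 = 14
SE = s/√n = 13/√15 = 3.3566
t = (x̄ - μ₀)/SE = (150.55 - 148)/3.3566 = 0.7597
Critical value: t_{0.025,14} = ±2.145
p-value ≈ 0.4600
Decision: fail to reject H₀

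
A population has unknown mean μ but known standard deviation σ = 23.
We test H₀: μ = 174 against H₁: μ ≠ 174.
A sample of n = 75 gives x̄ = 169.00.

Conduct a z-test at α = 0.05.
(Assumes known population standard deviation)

Standard error: SE = σ/√n = 23/√75 = 2.6558
z-statistic: z = (x̄ - μ₀)/SE = (169.00 - 174)/2.6558 = -1.8827
Critical value: ±1.960
p-value = 0.0597
Decision: fail to reject H₀

Answer: z = -1.8827, fail to reject H₀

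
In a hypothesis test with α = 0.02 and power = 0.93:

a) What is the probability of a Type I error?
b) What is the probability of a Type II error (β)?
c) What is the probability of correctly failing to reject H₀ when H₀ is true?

Answer: a) 0.02, b) 0.07, c) 0.98

Derivation:
a) Type I error probability = α = 0.02
b) Power = P(reject H₀ | H₁ true) = 1 - β = 0.93, so Type II error probability = β = 1 - Power = 0.07
c) P(fail to reject H₀ | H₀ true) = 1 - α = 0.98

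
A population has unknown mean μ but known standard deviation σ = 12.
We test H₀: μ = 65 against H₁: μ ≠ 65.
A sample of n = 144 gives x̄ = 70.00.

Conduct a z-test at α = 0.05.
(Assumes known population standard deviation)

Standard error: SE = σ/√n = 12/√144 = 1.0000
z-statistic: z = (x̄ - μ₀)/SE = (70.00 - 65)/1.0000 = 5.0000
Critical value: ±1.960
p-value < 0.0001
Decision: reject H₀

Answer: z = 5.0000, reject H₀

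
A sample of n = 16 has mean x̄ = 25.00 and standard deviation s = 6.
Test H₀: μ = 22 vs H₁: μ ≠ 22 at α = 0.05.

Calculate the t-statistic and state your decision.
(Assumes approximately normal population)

df = n - 1 = 15
SE = s/√n = 6/√16 = 1.5000
t = (x̄ - μ₀)/SE = (25.00 - 22)/1.5000 = 2.0000
Critical value: t_{0.025,15} = ±2.131
p-value ≈ 0.0639
Decision: fail to reject H₀

Answer: t = 2.0000, fail to reject H₀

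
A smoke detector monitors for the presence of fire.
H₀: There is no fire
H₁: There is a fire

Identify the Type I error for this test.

A Type I error (probability α) occurs when we reject a true H₀.
A Type II error (probability β) occurs when we fail to reject a false H₀.

Answer: The alarm sounds when there is no fire (false alarm)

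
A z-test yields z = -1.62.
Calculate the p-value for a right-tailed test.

Answer: p-value ≈ 0.9474

Derivation:
For z = -1.62:
p = P(Z > -1.62) = 1 - Φ(-1.62) = 0.9474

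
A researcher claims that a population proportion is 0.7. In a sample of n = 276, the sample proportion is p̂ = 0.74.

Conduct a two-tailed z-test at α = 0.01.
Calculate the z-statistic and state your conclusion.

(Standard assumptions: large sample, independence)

H₀: p = 0.7, H₁: p ≠ 0.7
Standard error: SE = √(p₀(1-p₀)/n) = √(0.7×0.3/276) = 0.027584
z-statistic: z = (p̂ - p₀)/SE = (0.74 - 0.7)/0.027584 = 1.4501
Critical value: z_0.005 = ±2.576
p-value = 0.1470
Decision: fail to reject H₀ at α = 0.01

Answer: z = 1.4501, fail to reject H₀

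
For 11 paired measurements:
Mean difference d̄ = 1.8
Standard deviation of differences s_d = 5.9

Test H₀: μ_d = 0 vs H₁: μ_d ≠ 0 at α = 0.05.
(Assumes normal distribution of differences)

Answer: t = 1.0119, fail to reject H₀

Derivation:
df = n - 1 = 10
SE = s_d/√n = 5.9/√11 = 1.7789
t = d̄/SE = 1.8/1.7789 = 1.0119
Critical value: t_{0.025,10} = ±2.228
p-value ≈ 0.3354
Decision: fail to reject H₀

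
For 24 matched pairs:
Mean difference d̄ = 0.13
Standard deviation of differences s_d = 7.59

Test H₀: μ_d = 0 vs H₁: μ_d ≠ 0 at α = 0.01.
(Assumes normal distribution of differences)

Answer: t = 0.0839, fail to reject H₀

Derivation:
df = n - 1 = 23
SE = s_d/√n = 7.59/√24 = 1.5493
t = d̄/SE = 0.13/1.5493 = 0.0839
Critical value: t_{0.005,23} = ±2.807
p-value ≈ 0.9339
Decision: fail to reject H₀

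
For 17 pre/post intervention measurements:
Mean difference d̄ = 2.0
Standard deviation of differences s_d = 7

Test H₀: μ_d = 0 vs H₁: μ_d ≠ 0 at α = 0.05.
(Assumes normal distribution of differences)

Answer: t = 1.1781, fail to reject H₀

Derivation:
df = n - 1 = 16
SE = s_d/√n = 7/√17 = 1.6977
t = d̄/SE = 2.0/1.6977 = 1.1781
Critical value: t_{0.025,16} = ±2.120
p-value ≈ 0.2560
Decision: fail to reject H₀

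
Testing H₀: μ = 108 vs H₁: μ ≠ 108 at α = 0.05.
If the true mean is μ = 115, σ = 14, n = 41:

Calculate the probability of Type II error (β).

SE = σ/√n = 14/√41 = 2.1864
Critical values: μ₀ ± z_0.025×SE = 108 ± 1.960×2.1864
Acceptance region: (103.7147, 112.2853)
Under H₁ (μ = 115): z_high = (112.2853 - 115)/2.1864 = -1.2416, z_low = (103.7147 - 115)/2.1864 = -5.1616
β = P(not reject | H₁) = Φ(-1.2416) - Φ(-5.1616) ≈ 0.1072

Answer: β ≈ 0.1072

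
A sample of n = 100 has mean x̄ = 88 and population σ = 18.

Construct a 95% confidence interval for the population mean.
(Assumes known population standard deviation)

Confidence level: 95%, α = 0.05
z_0.025 = 1.960
SE = σ/√n = 18/√100 = 1.8000
Margin of error = 1.960 × 1.8000 = 3.5280
CI: x̄ ± margin = 88 ± 3.5280
CI: (84.4720, 91.5280)

Answer: (84.4720, 91.5280)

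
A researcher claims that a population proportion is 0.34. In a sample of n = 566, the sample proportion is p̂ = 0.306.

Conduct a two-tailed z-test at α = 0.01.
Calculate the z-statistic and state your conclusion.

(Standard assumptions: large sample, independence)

Answer: z = -1.7076, fail to reject H₀

Derivation:
H₀: p = 0.34, H₁: p ≠ 0.34
Standard error: SE = √(p₀(1-p₀)/n) = √(0.34×0.66/566) = 0.019911
z-statistic: z = (p̂ - p₀)/SE = (0.306 - 0.34)/0.019911 = -1.7076
Critical value: z_0.005 = ±2.576
p-value = 0.0877
Decision: fail to reject H₀ at α = 0.01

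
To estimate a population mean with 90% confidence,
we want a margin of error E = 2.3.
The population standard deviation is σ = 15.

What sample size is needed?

Answer: n = 116

Derivation:
z_0.05 = 1.645
n = (z×σ/E)² = (1.645×15/2.3)²
n = 115.0956
Round up: n = 116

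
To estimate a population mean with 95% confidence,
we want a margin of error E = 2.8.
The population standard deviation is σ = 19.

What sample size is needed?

Answer: n = 177

Derivation:
z_0.025 = 1.960
n = (z×σ/E)² = (1.960×19/2.8)²
n = 176.8900
Round up: n = 177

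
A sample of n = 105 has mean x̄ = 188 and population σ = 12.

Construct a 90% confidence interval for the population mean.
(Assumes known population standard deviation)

Answer: (186.0735, 189.9265)

Derivation:
Confidence level: 90%, α = 0.1
z_0.05 = 1.645
SE = σ/√n = 12/√105 = 1.1711
Margin of error = 1.645 × 1.1711 = 1.9265
CI: x̄ ± margin = 188 ± 1.9265
CI: (186.0735, 189.9265)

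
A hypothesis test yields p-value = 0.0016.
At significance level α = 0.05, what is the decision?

Compare p-value to α:
0.0016 < 0.05
Decision: reject H₀

Answer: reject H₀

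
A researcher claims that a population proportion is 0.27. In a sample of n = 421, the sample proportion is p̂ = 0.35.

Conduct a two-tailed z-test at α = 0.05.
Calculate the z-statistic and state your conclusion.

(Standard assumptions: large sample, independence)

Answer: z = 3.6974, reject H₀

Derivation:
H₀: p = 0.27, H₁: p ≠ 0.27
Standard error: SE = √(p₀(1-p₀)/n) = √(0.27×0.73/421) = 0.021637
z-statistic: z = (p̂ - p₀)/SE = (0.35 - 0.27)/0.021637 = 3.6974
Critical value: z_0.025 = ±1.960
p-value = 0.0002
Decision: reject H₀ at α = 0.05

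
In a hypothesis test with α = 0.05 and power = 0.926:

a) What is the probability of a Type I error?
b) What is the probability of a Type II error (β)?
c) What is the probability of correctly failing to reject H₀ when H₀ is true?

Answer: a) 0.05, b) 0.074, c) 0.95

Derivation:
a) Type I error probability = α = 0.05
b) Power = P(reject H₀ | H₁ true) = 1 - β = 0.926, so Type II error probability = β = 1 - Power = 0.074
c) P(fail to reject H₀ | H₀ true) = 1 - α = 0.95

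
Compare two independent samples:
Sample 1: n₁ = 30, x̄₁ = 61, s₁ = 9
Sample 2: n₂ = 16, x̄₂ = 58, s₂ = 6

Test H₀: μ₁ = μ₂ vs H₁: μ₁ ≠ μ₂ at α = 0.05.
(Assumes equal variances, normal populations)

Pooled variance: s²_p = [29×9² + 15×6²]/(44) = 65.6591
s_p = 8.1030
SE = s_p×√(1/n₁ + 1/n₂) = 8.1030×√(1/30 + 1/16) = 2.5084
t = (x̄₁ - x̄₂)/SE = (61 - 58)/2.5084 = 1.1960
df = 44, t-critical = ±2.015
Decision: fail to reject H₀

Answer: t = 1.1960, fail to reject H₀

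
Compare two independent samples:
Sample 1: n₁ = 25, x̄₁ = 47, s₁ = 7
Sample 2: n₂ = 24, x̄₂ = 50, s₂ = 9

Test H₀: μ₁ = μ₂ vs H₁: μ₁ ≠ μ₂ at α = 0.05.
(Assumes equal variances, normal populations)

Pooled variance: s²_p = [24×7² + 23×9²]/(47) = 64.6596
s_p = 8.0411
SE = s_p×√(1/n₁ + 1/n₂) = 8.0411×√(1/25 + 1/24) = 2.2979
t = (x̄₁ - x̄₂)/SE = (47 - 50)/2.2979 = -1.3055
df = 47, t-critical = ±2.012
Decision: fail to reject H₀

Answer: t = -1.3055, fail to reject H₀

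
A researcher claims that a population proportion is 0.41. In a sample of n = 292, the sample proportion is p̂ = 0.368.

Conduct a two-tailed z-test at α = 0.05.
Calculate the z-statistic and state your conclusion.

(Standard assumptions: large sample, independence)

H₀: p = 0.41, H₁: p ≠ 0.41
Standard error: SE = √(p₀(1-p₀)/n) = √(0.41×0.59/292) = 0.028782
z-statistic: z = (p̂ - p₀)/SE = (0.368 - 0.41)/0.028782 = -1.4592
Critical value: z_0.025 = ±1.960
p-value = 0.1445
Decision: fail to reject H₀ at α = 0.05

Answer: z = -1.4592, fail to reject H₀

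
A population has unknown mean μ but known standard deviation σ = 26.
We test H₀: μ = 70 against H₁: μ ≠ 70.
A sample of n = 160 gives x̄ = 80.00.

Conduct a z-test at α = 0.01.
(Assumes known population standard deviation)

Standard error: SE = σ/√n = 26/√160 = 2.0555
z-statistic: z = (x̄ - μ₀)/SE = (80.00 - 70)/2.0555 = 4.8650
Critical value: ±2.576
p-value < 0.0001
Decision: reject H₀

Answer: z = 4.8650, reject H₀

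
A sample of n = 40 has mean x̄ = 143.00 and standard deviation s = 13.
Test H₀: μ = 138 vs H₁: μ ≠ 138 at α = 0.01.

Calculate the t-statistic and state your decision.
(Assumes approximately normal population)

Answer: t = 2.4325, fail to reject H₀

Derivation:
df = n - 1 = 39
SE = s/√n = 13/√40 = 2.0555
t = (x̄ - μ₀)/SE = (143.00 - 138)/2.0555 = 2.4325
Critical value: t_{0.005,39} = ±2.708
p-value ≈ 0.0197
Decision: fail to reject H₀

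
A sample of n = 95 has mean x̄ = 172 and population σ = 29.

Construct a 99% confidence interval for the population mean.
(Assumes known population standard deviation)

Answer: (164.3356, 179.6644)

Derivation:
Confidence level: 99%, α = 0.01
z_0.005 = 2.576
SE = σ/√n = 29/√95 = 2.9753
Margin of error = 2.576 × 2.9753 = 7.6644
CI: x̄ ± margin = 172 ± 7.6644
CI: (164.3356, 179.6644)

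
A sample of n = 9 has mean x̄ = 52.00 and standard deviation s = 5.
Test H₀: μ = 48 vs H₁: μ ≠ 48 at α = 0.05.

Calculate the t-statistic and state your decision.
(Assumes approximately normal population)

Answer: t = 2.4000, reject H₀

Derivation:
df = n - 1 = 8
SE = s/√n = 5/√9 = 1.6667
t = (x̄ - μ₀)/SE = (52.00 - 48)/1.6667 = 2.4000
Critical value: t_{0.025,8} = ±2.306
p-value ≈ 0.0432
Decision: reject H₀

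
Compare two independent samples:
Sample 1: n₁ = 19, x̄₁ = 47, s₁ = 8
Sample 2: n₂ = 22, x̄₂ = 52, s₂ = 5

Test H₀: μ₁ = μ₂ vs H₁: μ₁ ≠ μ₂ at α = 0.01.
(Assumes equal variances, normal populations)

Answer: t = -2.4346, fail to reject H₀

Derivation:
Pooled variance: s²_p = [18×8² + 21×5²]/(39) = 43.0000
s_p = 6.5574
SE = s_p×√(1/n₁ + 1/n₂) = 6.5574×√(1/19 + 1/22) = 2.0537
t = (x̄₁ - x̄₂)/SE = (47 - 52)/2.0537 = -2.4346
df = 39, t-critical = ±2.708
Decision: fail to reject H₀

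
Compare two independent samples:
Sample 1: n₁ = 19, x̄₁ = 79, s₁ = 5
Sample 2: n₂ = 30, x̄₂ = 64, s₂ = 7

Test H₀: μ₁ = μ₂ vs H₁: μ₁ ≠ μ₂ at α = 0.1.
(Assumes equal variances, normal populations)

Pooled variance: s²_p = [18×5² + 29×7²]/(47) = 39.8085
s_p = 6.3094
SE = s_p×√(1/n₁ + 1/n₂) = 6.3094×√(1/19 + 1/30) = 1.8499
t = (x̄₁ - x̄₂)/SE = (79 - 64)/1.8499 = 8.1085
df = 47, t-critical = ±1.678
Decision: reject H₀

Answer: t = 8.1085, reject H₀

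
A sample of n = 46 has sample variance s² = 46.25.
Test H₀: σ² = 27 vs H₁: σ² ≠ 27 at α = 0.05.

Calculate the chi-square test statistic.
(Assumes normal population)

Answer: χ² = 77.0833, reject H₀

Derivation:
df = n - 1 = 45
χ² = (n-1)s²/σ₀² = 45×46.25/27 = 77.0833
Critical values: χ²_{0.975,45} = 28.366, χ²_{0.025,45} = 65.410
Rejection region: χ² < 28.366 or χ² > 65.410
Decision: reject H₀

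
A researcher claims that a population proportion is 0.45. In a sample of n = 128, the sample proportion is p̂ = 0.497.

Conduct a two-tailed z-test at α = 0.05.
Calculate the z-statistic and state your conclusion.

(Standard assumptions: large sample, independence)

H₀: p = 0.45, H₁: p ≠ 0.45
Standard error: SE = √(p₀(1-p₀)/n) = √(0.45×0.55/128) = 0.043973
z-statistic: z = (p̂ - p₀)/SE = (0.497 - 0.45)/0.043973 = 1.0688
Critical value: z_0.025 = ±1.960
p-value = 0.2852
Decision: fail to reject H₀ at α = 0.05

Answer: z = 1.0688, fail to reject H₀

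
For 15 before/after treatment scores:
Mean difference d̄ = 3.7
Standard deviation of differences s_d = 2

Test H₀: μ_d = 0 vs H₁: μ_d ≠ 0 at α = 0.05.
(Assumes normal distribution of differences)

df = n - 1 = 14
SE = s_d/√n = 2/√15 = 0.5164
t = d̄/SE = 3.7/0.5164 = 7.1650
Critical value: t_{0.025,14} = ±2.145
p-value < 0.0001
Decision: reject H₀

Answer: t = 7.1650, reject H₀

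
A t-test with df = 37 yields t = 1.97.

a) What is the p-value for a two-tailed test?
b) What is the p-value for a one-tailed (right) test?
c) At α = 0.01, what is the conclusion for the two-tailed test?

Using t-distribution with df = 37:
a) Two-tailed: p = 2×P(T > 1.97) = 0.0564
b) One-tailed: p = P(T > 1.97) = 0.0282
c) 0.0564 ≥ 0.01, fail to reject H₀

Answer: a) 0.0564, b) 0.0282, c) fail to reject H₀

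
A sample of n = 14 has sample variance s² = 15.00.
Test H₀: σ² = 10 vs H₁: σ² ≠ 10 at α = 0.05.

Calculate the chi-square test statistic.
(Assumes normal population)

df = n - 1 = 13
χ² = (n-1)s²/σ₀² = 13×15.00/10 = 19.5000
Critical values: χ²_{0.975,13} = 5.009, χ²_{0.025,13} = 24.736
Rejection region: χ² < 5.009 or χ² > 24.736
Decision: fail to reject H₀

Answer: χ² = 19.5000, fail to reject H₀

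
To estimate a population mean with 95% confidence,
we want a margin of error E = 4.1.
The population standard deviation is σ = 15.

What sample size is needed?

Answer: n = 52

Derivation:
z_0.025 = 1.960
n = (z×σ/E)² = (1.960×15/4.1)²
n = 51.4194
Round up: n = 52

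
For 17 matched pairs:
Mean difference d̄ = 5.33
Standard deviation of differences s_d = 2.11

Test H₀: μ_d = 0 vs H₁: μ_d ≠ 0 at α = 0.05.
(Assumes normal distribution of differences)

Answer: t = 10.4142, reject H₀

Derivation:
df = n - 1 = 16
SE = s_d/√n = 2.11/√17 = 0.5118
t = d̄/SE = 5.33/0.5118 = 10.4142
Critical value: t_{0.025,16} = ±2.120
p-value < 0.0001
Decision: reject H₀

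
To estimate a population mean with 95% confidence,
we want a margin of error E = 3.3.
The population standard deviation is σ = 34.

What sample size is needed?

Answer: n = 408

Derivation:
z_0.025 = 1.960
n = (z×σ/E)² = (1.960×34/3.3)²
n = 407.7952
Round up: n = 408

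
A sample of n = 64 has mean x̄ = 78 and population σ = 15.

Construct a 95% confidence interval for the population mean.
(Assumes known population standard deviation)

Confidence level: 95%, α = 0.05
z_0.025 = 1.960
SE = σ/√n = 15/√64 = 1.8750
Margin of error = 1.960 × 1.8750 = 3.6750
CI: x̄ ± margin = 78 ± 3.6750
CI: (74.3250, 81.6750)

Answer: (74.3250, 81.6750)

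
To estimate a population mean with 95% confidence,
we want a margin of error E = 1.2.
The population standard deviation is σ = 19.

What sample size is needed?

Answer: n = 964

Derivation:
z_0.025 = 1.960
n = (z×σ/E)² = (1.960×19/1.2)²
n = 963.0678
Round up: n = 964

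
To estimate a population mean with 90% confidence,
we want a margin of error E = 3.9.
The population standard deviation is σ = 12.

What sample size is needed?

Answer: n = 26

Derivation:
z_0.05 = 1.645
n = (z×σ/E)² = (1.645×12/3.9)²
n = 25.6192
Round up: n = 26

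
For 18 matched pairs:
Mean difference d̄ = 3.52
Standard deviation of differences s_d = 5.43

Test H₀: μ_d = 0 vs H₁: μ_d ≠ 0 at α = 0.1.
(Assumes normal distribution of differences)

df = n - 1 = 17
SE = s_d/√n = 5.43/√18 = 1.2799
t = d̄/SE = 3.52/1.2799 = 2.7502
Critical value: t_{0.05,17} = ±1.740
p-value ≈ 0.0137
Decision: reject H₀

Answer: t = 2.7502, reject H₀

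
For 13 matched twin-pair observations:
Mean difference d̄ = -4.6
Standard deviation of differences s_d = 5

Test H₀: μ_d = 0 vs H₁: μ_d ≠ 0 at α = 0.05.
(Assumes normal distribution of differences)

df = n - 1 = 12
SE = s_d/√n = 5/√13 = 1.3868
t = d̄/SE = -4.6/1.3868 = -3.3170
Critical value: t_{0.025,12} = ±2.179
p-value ≈ 0.0061
Decision: reject H₀

Answer: t = -3.3170, reject H₀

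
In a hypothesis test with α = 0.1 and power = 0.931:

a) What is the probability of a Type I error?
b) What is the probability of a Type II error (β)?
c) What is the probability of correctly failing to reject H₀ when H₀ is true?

a) Type I error probability = α = 0.1
b) Power = P(reject H₀ | H₁ true) = 1 - β = 0.931, so Type II error probability = β = 1 - Power = 0.069
c) P(fail to reject H₀ | H₀ true) = 1 - α = 0.9

Answer: a) 0.1, b) 0.069, c) 0.9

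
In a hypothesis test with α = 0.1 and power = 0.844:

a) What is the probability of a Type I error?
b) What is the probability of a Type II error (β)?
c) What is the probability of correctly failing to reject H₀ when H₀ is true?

Answer: a) 0.1, b) 0.156, c) 0.9

Derivation:
a) Type I error probability = α = 0.1
b) Power = P(reject H₀ | H₁ true) = 1 - β = 0.844, so Type II error probability = β = 1 - Power = 0.156
c) P(fail to reject H₀ | H₀ true) = 1 - α = 0.9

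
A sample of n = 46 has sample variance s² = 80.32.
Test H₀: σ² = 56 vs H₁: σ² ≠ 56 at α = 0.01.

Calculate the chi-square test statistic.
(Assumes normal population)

Answer: χ² = 64.5429, fail to reject H₀

Derivation:
df = n - 1 = 45
χ² = (n-1)s²/σ₀² = 45×80.32/56 = 64.5429
Critical values: χ²_{0.995,45} = 24.311, χ²_{0.005,45} = 73.166
Rejection region: χ² < 24.311 or χ² > 73.166
Decision: fail to reject H₀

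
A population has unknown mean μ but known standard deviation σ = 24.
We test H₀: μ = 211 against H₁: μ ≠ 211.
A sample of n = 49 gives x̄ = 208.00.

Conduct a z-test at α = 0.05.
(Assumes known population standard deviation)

Standard error: SE = σ/√n = 24/√49 = 3.4286
z-statistic: z = (x̄ - μ₀)/SE = (208.00 - 211)/3.4286 = -0.8750
Critical value: ±1.960
p-value = 0.3816
Decision: fail to reject H₀

Answer: z = -0.8750, fail to reject H₀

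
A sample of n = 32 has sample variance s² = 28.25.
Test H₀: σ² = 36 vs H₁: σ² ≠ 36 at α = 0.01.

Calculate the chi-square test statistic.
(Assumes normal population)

Answer: χ² = 24.3264, fail to reject H₀

Derivation:
df = n - 1 = 31
χ² = (n-1)s²/σ₀² = 31×28.25/36 = 24.3264
Critical values: χ²_{0.995,31} = 14.458, χ²_{0.005,31} = 55.003
Rejection region: χ² < 14.458 or χ² > 55.003
Decision: fail to reject H₀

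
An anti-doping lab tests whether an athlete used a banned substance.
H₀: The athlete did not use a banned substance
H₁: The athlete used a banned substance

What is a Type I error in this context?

Answer: Falsely accusing a clean athlete of doping

Derivation:
Type I error (α): Rejecting H₀ when H₀ is true
Type II error (β): Failing to reject H₀ when H₁ is true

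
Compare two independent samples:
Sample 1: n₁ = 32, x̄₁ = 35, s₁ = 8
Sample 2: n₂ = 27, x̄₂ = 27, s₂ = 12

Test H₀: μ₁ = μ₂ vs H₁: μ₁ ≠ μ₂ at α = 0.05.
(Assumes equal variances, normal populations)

Answer: t = 3.0539, reject H₀

Derivation:
Pooled variance: s²_p = [31×8² + 26×12²]/(57) = 100.4912
s_p = 10.0245
SE = s_p×√(1/n₁ + 1/n₂) = 10.0245×√(1/32 + 1/27) = 2.6196
t = (x̄₁ - x̄₂)/SE = (35 - 27)/2.6196 = 3.0539
df = 57, t-critical = ±2.002
Decision: reject H₀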